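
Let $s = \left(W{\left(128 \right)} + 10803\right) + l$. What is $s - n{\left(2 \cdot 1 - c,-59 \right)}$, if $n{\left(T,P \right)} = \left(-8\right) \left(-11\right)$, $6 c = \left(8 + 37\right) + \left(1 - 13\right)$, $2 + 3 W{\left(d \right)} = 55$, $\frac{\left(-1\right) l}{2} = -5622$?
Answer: $\frac{65930}{3} \approx 21977.0$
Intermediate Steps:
$l = 11244$ ($l = \left(-2\right) \left(-5622\right) = 11244$)
$W{\left(d \right)} = \frac{53}{3}$ ($W{\left(d \right)} = - \frac{2}{3} + \frac{1}{3} \cdot 55 = - \frac{2}{3} + \frac{55}{3} = \frac{53}{3}$)
$c = \frac{11}{2}$ ($c = \frac{\left(8 + 37\right) + \left(1 - 13\right)}{6} = \frac{45 + \left(1 - 13\right)}{6} = \frac{45 - 12}{6} = \frac{1}{6} \cdot 33 = \frac{11}{2} \approx 5.5$)
$n{\left(T,P \right)} = 88$
$s = \frac{66194}{3}$ ($s = \left(\frac{53}{3} + 10803\right) + 11244 = \frac{32462}{3} + 11244 = \frac{66194}{3} \approx 22065.0$)
$s - n{\left(2 \cdot 1 - c,-59 \right)} = \frac{66194}{3} - 88 = \frac{65930}{3}$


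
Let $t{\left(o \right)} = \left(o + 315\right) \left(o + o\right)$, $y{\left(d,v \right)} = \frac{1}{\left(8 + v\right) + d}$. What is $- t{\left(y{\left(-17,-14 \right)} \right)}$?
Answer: $\frac{14488}{529} \approx 27.388$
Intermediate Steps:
$y{\left(d,v \right)} = \frac{1}{8 + d + v}$
$t{\left(o \right)} = 2 o \left(315 + o\right)$ ($t{\left(o \right)} = \left(315 + o\right) 2 o = 2 o \left(315 + o\right)$)
$- t{\left(y{\left(-17,-14 \right)} \right)} = - \frac{2 \left(315 + \frac{1}{8 - 17 - 14}\right)}{8 - 17 - 14} = - \frac{2 \left(315 + \frac{1}{-23}\right)}{-23} = - \frac{2 \left(-1\right) \left(315 - \frac{1}{23}\right)}{23} = - \frac{2 \left(-1\right) 7244}{23 \cdot 23} = \left(-1\right) \left(- \frac{14488}{529}\right) = \frac{14488}{529}$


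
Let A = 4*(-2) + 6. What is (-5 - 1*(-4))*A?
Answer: 2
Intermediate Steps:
A = -2 (A = -8 + 6 = -2)
(-5 - 1*(-4))*A = (-5 - 1*(-4))*(-2) = (-5 + 4)*(-2) = -1*(-2) = 2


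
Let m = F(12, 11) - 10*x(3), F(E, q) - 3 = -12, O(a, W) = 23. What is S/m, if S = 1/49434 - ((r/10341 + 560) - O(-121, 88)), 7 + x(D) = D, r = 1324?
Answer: -91526075351/5282368938 ≈ -17.327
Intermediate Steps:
x(D) = -7 + D
F(E, q) = -9 (F(E, q) = 3 - 12 = -9)
m = 31 (m = -9 - 10*(-7 + 3) = -9 - 10*(-4) = -9 + 40 = 31)
S = -91526075351/170398998 (S = 1/49434 - ((1324/10341 + 560) - 1*23) = 1/49434 - ((1324*(1/10341) + 560) - 23) = 1/49434 - ((1324/10341 + 560) - 23) = 1/49434 - (5792284/10341 - 23) = 1/49434 - 1*5554441/10341 = 1/49434 - 5554441/10341 = -91526075351/170398998 ≈ -537.13)
S/m = -91526075351/170398998/31 = -91526075351/170398998*1/31 = -91526075351/5282368938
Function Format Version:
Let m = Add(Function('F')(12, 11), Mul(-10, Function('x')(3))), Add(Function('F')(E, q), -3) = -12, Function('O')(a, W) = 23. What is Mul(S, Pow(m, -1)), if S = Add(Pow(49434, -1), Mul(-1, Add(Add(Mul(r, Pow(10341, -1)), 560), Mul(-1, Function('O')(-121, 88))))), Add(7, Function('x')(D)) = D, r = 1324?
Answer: Rational(-91526075351, 5282368938) ≈ -17.327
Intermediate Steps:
Function('x')(D) = Add(-7, D)
Function('F')(E, q) = -9 (Function('F')(E, q) = Add(3, -12) = -9)
m = 31 (m = Add(-9, Mul(-10, Add(-7, 3))) = Add(-9, Mul(-10, -4)) = Add(-9, 40) = 31)
S = Rational(-91526075351, 170398998) (S = Add(Pow(49434, -1), Mul(-1, Add(Add(Mul(1324, Pow(10341, -1)), 560), Mul(-1, 23)))) = Add(Rational(1, 49434), Mul(-1, Add(Add(Mul(1324, Rational(1, 10341)), 560), -23))) = Add(Rational(1, 49434), Mul(-1, Add(Add(Rational(1324, 10341), 560), -23))) = Add(Rational(1, 49434), Mul(-1, Add(Rational(5792284, 10341), -23))) = Add(Rational(1, 49434), Mul(-1, Rational(5554441, 10341))) = Add(Rational(1, 49434), Rational(-5554441, 10341)) = Rational(-91526075351, 170398998) ≈ -537.13)
Mul(S, Pow(m, -1)) = Mul(Rational(-91526075351, 170398998), Pow(31, -1)) = Mul(Rational(-91526075351, 170398998), Rational(1, 31)) = Rational(-91526075351, 5282368938)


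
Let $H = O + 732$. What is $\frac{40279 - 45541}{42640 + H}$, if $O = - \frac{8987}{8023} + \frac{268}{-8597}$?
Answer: $- \frac{120979924174}{997149749843} \approx -0.12133$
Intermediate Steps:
$O = - \frac{79411403}{68973731}$ ($O = \left(-8987\right) \frac{1}{8023} + 268 \left(- \frac{1}{8597}\right) = - \frac{8987}{8023} - \frac{268}{8597} = - \frac{79411403}{68973731} \approx -1.1513$)
$H = \frac{50409359689}{68973731}$ ($H = - \frac{79411403}{68973731} + 732 = \frac{50409359689}{68973731} \approx 730.85$)
$\frac{40279 - 45541}{42640 + H} = \frac{40279 - 45541}{42640 + \frac{50409359689}{68973731}} = - \frac{5262}{\frac{2991449249529}{68973731}} = \left(-5262\right) \frac{68973731}{2991449249529} = - \frac{120979924174}{997149749843}$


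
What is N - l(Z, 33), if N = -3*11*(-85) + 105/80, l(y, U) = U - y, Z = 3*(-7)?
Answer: 44037/16 ≈ 2752.3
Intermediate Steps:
Z = -21
N = 44901/16 (N = -33*(-85) + 105*(1/80) = 2805 + 21/16 = 44901/16 ≈ 2806.3)
N - l(Z, 33) = 44901/16 - (33 - 1*(-21)) = 44901/16 - (33 + 21) = 44901/16 - 1*54 = 44901/16 - 54 = 44037/16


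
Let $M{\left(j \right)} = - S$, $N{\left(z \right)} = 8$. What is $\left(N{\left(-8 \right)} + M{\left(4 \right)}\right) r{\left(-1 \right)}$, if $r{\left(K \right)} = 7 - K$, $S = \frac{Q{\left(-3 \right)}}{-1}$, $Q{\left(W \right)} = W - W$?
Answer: $64$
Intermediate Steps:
$Q{\left(W \right)} = 0$
$S = 0$ ($S = \frac{0}{-1} = 0 \left(-1\right) = 0$)
$M{\left(j \right)} = 0$ ($M{\left(j \right)} = \left(-1\right) 0 = 0$)
$\left(N{\left(-8 \right)} + M{\left(4 \right)}\right) r{\left(-1 \right)} = \left(8 + 0\right) \left(7 - -1\right) = 8 \left(7 + 1\right) = 8 \cdot 8 = 64$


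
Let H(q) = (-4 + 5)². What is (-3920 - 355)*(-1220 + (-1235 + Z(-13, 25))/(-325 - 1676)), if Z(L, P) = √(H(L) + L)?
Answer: 3476978625/667 + 2850*I*√3/667 ≈ 5.2129e+6 + 7.4008*I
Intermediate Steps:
H(q) = 1 (H(q) = 1² = 1)
Z(L, P) = √(1 + L)
(-3920 - 355)*(-1220 + (-1235 + Z(-13, 25))/(-325 - 1676)) = (-3920 - 355)*(-1220 + (-1235 + √(1 - 13))/(-325 - 1676)) = -4275*(-1220 + (-1235 + √(-12))/(-2001)) = -4275*(-1220 + (-1235 + 2*I*√3)*(-1/2001)) = -4275*(-1220 + (1235/2001 - 2*I*√3/2001)) = -4275*(-2439985/2001 - 2*I*√3/2001) = 3476978625/667 + 2850*I*√3/667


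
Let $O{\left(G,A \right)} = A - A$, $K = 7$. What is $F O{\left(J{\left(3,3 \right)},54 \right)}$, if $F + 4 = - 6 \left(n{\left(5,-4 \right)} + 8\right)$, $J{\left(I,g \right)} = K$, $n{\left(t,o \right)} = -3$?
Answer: $0$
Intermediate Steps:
$J{\left(I,g \right)} = 7$
$O{\left(G,A \right)} = 0$
$F = -34$ ($F = -4 - 6 \left(-3 + 8\right) = -4 - 30 = -34$)
$F O{\left(J{\left(3,3 \right)},54 \right)} = \left(-34\right) 0 = 0$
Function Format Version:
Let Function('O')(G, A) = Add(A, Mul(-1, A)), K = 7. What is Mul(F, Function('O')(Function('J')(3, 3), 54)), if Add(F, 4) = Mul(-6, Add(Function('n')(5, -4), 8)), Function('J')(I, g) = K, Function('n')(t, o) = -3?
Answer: 0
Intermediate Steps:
Function('J')(I, g) = 7
Function('O')(G, A) = 0
F = -34 (F = Add(-4, Mul(-6, Add(-3, 8))) = Add(-4, Mul(-6, 5)) = Add(-4, -30) = -34)
Mul(F, Function('O')(Function('J')(3, 3), 54)) = Mul(-34, 0) = 0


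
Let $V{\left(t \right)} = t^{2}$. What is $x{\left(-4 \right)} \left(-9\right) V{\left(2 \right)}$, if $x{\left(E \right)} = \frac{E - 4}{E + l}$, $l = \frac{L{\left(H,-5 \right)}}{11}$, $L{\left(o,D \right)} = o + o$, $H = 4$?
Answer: $-88$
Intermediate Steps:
$L{\left(o,D \right)} = 2 o$
$l = \frac{8}{11}$ ($l = \frac{2 \cdot 4}{11} = 8 \cdot \frac{1}{11} = \frac{8}{11} \approx 0.72727$)
$x{\left(E \right)} = \frac{-4 + E}{\frac{8}{11} + E}$ ($x{\left(E \right)} = \frac{E - 4}{E + \frac{8}{11}} = \frac{-4 + E}{\frac{8}{11} + E}$)
$x{\left(-4 \right)} \left(-9\right) V{\left(2 \right)} = \frac{11 \left(-4 - 4\right)}{8 + 11 \left(-4\right)} \left(-9\right) 2^{2} = 11 \frac{1}{8 - 44} \left(-8\right) \left(-9\right) 4 = 11 \frac{1}{-36} \left(-8\right) \left(-9\right) 4 = 11 \left(- \frac{1}{36}\right) \left(-8\right) \left(-9\right) 4 = \frac{22}{9} \left(-9\right) 4 = \left(-22\right) 4 = -88$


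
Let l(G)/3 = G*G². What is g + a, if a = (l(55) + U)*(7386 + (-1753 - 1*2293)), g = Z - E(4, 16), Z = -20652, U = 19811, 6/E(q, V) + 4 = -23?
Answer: 15599030294/9 ≈ 1.7332e+9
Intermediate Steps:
l(G) = 3*G³ (l(G) = 3*(G*G²) = 3*G³)
E(q, V) = -2/9 (E(q, V) = 6/(-4 - 23) = 6/(-27) = 6*(-1/27) = -2/9)
g = -185866/9 (g = -20652 - 1*(-2/9) = -20652 + 2/9 = -185866/9 ≈ -20652.)
a = 1733246240 (a = (3*55³ + 19811)*(7386 + (-1753 - 1*2293)) = (3*166375 + 19811)*(7386 + (-1753 - 2293)) = (499125 + 19811)*(7386 - 4046) = 518936*3340 = 1733246240)
g + a = -185866/9 + 1733246240 = 15599030294/9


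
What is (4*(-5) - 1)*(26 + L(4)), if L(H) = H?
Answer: -630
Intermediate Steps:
(4*(-5) - 1)*(26 + L(4)) = (4*(-5) - 1)*(26 + 4) = (-20 - 1)*30 = -21*30 = -630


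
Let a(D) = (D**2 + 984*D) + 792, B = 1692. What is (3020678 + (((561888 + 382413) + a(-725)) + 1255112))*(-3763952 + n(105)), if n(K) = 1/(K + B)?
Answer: -34043045325267244/1797 ≈ -1.8944e+13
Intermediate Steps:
n(K) = 1/(1692 + K) (n(K) = 1/(K + 1692) = 1/(1692 + K))
a(D) = 792 + D**2 + 984*D
(3020678 + (((561888 + 382413) + a(-725)) + 1255112))*(-3763952 + n(105)) = (3020678 + (((561888 + 382413) + (792 + (-725)**2 + 984*(-725))) + 1255112))*(-3763952 + 1/(1692 + 105)) = (3020678 + ((944301 + (792 + 525625 - 713400)) + 1255112))*(-3763952 + 1/1797) = (3020678 + ((944301 - 186983) + 1255112))*(-3763952 + 1/1797) = (3020678 + (757318 + 1255112))*(-6763821743/1797) = (3020678 + 2012430)*(-6763821743/1797) = 5033108*(-6763821743/1797) = -34043045325267244/1797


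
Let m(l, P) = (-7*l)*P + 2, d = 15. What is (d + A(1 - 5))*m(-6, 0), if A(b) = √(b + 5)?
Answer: 32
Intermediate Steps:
m(l, P) = 2 - 7*P*l (m(l, P) = -7*P*l + 2 = 2 - 7*P*l)
A(b) = √(5 + b)
(d + A(1 - 5))*m(-6, 0) = (15 + √(5 + (1 - 5)))*(2 - 7*0*(-6)) = (15 + √(5 - 4))*(2 + 0) = (15 + √1)*2 = (15 + 1)*2 = 16*2 = 32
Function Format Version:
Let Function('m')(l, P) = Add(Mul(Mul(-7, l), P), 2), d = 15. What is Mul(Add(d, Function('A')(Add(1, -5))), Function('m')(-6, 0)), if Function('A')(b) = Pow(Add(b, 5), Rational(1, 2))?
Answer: 32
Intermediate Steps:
Function('m')(l, P) = Add(2, Mul(-7, P, l)) (Function('m')(l, P) = Add(Mul(-7, P, l), 2) = Add(2, Mul(-7, P, l)))
Function('A')(b) = Pow(Add(5, b), Rational(1, 2))
Mul(Add(d, Function('A')(Add(1, -5))), Function('m')(-6, 0)) = Mul(Add(15, Pow(Add(5, Add(1, -5)), Rational(1, 2))), Add(2, Mul(-7, 0, -6))) = Mul(Add(15, Pow(Add(5, -4), Rational(1, 2))), Add(2, 0)) = Mul(Add(15, Pow(1, Rational(1, 2))), 2) = Mul(Add(15, 1), 2) = Mul(16, 2) = 32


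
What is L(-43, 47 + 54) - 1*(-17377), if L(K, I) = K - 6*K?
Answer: 17592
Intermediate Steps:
L(K, I) = -5*K
L(-43, 47 + 54) - 1*(-17377) = -5*(-43) - 1*(-17377) = 215 + 17377 = 17592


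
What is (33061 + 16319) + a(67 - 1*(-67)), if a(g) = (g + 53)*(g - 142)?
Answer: 47884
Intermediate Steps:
a(g) = (-142 + g)*(53 + g) (a(g) = (53 + g)*(-142 + g) = (-142 + g)*(53 + g))
(33061 + 16319) + a(67 - 1*(-67)) = (33061 + 16319) + (-7526 + (67 - 1*(-67))² - 89*(67 - 1*(-67))) = 49380 + (-7526 + (67 + 67)² - 89*(67 + 67)) = 49380 + (-7526 + 134² - 89*134) = 49380 + (-7526 + 17956 - 11926) = 49380 - 1496 = 47884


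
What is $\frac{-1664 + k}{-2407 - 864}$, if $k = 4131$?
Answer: $- \frac{2467}{3271} \approx -0.7542$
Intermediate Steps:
$\frac{-1664 + k}{-2407 - 864} = \frac{-1664 + 4131}{-2407 - 864} = \frac{2467}{-3271} = 2467 \left(- \frac{1}{3271}\right) = - \frac{2467}{3271}$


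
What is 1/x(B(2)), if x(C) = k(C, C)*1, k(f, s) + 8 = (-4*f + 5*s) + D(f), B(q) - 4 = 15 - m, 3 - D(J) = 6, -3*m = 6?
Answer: 1/10 ≈ 0.10000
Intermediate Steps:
m = -2 (m = -1/3*6 = -2)
D(J) = -3 (D(J) = 3 - 1*6 = 3 - 6 = -3)
B(q) = 21 (B(q) = 4 + (15 - 1*(-2)) = 4 + (15 + 2) = 4 + 17 = 21)
k(f, s) = -11 - 4*f + 5*s (k(f, s) = -8 + ((-4*f + 5*s) - 3) = -8 + (-3 - 4*f + 5*s) = -11 - 4*f + 5*s)
x(C) = -11 + C (x(C) = (-11 - 4*C + 5*C)*1 = (-11 + C)*1 = -11 + C)
1/x(B(2)) = 1/(-11 + 21) = 1/10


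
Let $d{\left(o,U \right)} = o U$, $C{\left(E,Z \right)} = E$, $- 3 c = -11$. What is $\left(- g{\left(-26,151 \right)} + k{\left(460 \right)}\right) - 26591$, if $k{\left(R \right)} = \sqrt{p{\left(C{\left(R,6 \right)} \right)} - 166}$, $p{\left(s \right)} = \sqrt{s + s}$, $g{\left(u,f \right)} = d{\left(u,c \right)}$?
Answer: $- \frac{79487}{3} + i \sqrt{166 - 2 \sqrt{230}} \approx -26496.0 + 11.648 i$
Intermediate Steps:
$c = \frac{11}{3}$ ($c = \left(- \frac{1}{3}\right) \left(-11\right) = \frac{11}{3} \approx 3.6667$)
$d{\left(o,U \right)} = U o$
$g{\left(u,f \right)} = \frac{11 u}{3}$
$p{\left(s \right)} = \sqrt{2} \sqrt{s}$ ($p{\left(s \right)} = \sqrt{2 s} = \sqrt{2} \sqrt{s}$)
$k{\left(R \right)} = \sqrt{-166 + \sqrt{2} \sqrt{R}}$ ($k{\left(R \right)} = \sqrt{\sqrt{2} \sqrt{R} - 166} = \sqrt{-166 + \sqrt{2} \sqrt{R}}$)
$\left(- g{\left(-26,151 \right)} + k{\left(460 \right)}\right) - 26591 = \left(- \frac{11 \left(-26\right)}{3} + \sqrt{-166 + \sqrt{2} \sqrt{460}}\right) - 26591 = \left(\left(-1\right) \left(- \frac{286}{3}\right) + \sqrt{-166 + \sqrt{2} \cdot 2 \sqrt{115}}\right) - 26591 = \left(\frac{286}{3} + \sqrt{-166 + 2 \sqrt{230}}\right) - 26591 = - \frac{79487}{3} + \sqrt{-166 + 2 \sqrt{230}}$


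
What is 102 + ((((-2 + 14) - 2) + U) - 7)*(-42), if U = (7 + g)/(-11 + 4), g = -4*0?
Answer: 18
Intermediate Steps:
g = 0
U = -1 (U = (7 + 0)/(-11 + 4) = 7/(-7) = 7*(-1/7) = -1)
102 + ((((-2 + 14) - 2) + U) - 7)*(-42) = 102 + ((((-2 + 14) - 2) - 1) - 7)*(-42) = 102 + (((12 - 2) - 1) - 7)*(-42) = 102 + ((10 - 1) - 7)*(-42) = 102 + (9 - 7)*(-42) = 102 + 2*(-42) = 102 - 84 = 18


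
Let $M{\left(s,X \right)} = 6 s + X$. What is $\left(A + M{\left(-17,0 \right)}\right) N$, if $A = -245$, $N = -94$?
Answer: $32618$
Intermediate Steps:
$M{\left(s,X \right)} = X + 6 s$
$\left(A + M{\left(-17,0 \right)}\right) N = \left(-245 + \left(0 + 6 \left(-17\right)\right)\right) \left(-94\right) = \left(-245 + \left(0 - 102\right)\right) \left(-94\right) = \left(-245 - 102\right) \left(-94\right) = \left(-347\right) \left(-94\right) = 32618$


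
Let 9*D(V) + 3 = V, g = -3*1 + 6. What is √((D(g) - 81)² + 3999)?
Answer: 8*√165 ≈ 102.76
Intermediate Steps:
g = 3 (g = -3 + 6 = 3)
D(V) = -⅓ + V/9
√((D(g) - 81)² + 3999) = √(((-⅓ + (⅑)*3) - 81)² + 3999) = √(((-⅓ + ⅓) - 81)² + 3999) = √((0 - 81)² + 3999) = √((-81)² + 3999) = √(6561 + 3999) = √10560 = 8*√165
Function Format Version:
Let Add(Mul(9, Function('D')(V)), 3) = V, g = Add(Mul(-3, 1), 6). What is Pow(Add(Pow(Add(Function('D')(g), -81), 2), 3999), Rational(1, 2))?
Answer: Mul(8, Pow(165, Rational(1, 2))) ≈ 102.76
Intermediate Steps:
g = 3 (g = Add(-3, 6) = 3)
Function('D')(V) = Add(Rational(-1, 3), Mul(Rational(1, 9), V))
Pow(Add(Pow(Add(Function('D')(g), -81), 2), 3999), Rational(1, 2)) = Pow(Add(Pow(Add(Add(Rational(-1, 3), Mul(Rational(1, 9), 3)), -81), 2), 3999), Rational(1, 2)) = Pow(Add(Pow(Add(Add(Rational(-1, 3), Rational(1, 3)), -81), 2), 3999), Rational(1, 2)) = Pow(Add(Pow(Add(0, -81), 2), 3999), Rational(1, 2)) = Pow(Add(Pow(-81, 2), 3999), Rational(1, 2)) = Pow(Add(6561, 3999), Rational(1, 2)) = Pow(10560, Rational(1, 2)) = Mul(8, Pow(165, Rational(1, 2)))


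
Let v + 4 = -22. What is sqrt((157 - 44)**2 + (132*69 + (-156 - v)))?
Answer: sqrt(21747) ≈ 147.47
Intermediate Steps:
v = -26 (v = -4 - 22 = -26)
sqrt((157 - 44)**2 + (132*69 + (-156 - v))) = sqrt((157 - 44)**2 + (132*69 + (-156 - 1*(-26)))) = sqrt(113**2 + (9108 + (-156 + 26))) = sqrt(12769 + (9108 - 130)) = sqrt(12769 + 8978) = sqrt(21747)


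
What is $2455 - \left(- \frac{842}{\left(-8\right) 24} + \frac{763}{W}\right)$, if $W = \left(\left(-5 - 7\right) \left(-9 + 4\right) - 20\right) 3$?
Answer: $\frac{391081}{160} \approx 2444.3$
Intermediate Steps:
$W = 120$ ($W = \left(\left(-12\right) \left(-5\right) - 20\right) 3 = \left(60 - 20\right) 3 = 40 \cdot 3 = 120$)
$2455 - \left(- \frac{842}{\left(-8\right) 24} + \frac{763}{W}\right) = 2455 - \left(- \frac{842}{\left(-8\right) 24} + \frac{763}{120}\right) = 2455 - \left(- \frac{842}{-192} + 763 \cdot \frac{1}{120}\right) = 2455 - \left(\left(-842\right) \left(- \frac{1}{192}\right) + \frac{763}{120}\right) = 2455 - \left(\frac{421}{96} + \frac{763}{120}\right) = 2455 - \frac{1719}{160} = \frac{391081}{160}$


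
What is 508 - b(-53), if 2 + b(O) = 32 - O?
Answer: 425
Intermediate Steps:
b(O) = 30 - O (b(O) = -2 + (32 - O) = 30 - O)
508 - b(-53) = 508 - (30 - 1*(-53)) = 508 - (30 + 53) = 508 - 1*83 = 508 - 83 = 425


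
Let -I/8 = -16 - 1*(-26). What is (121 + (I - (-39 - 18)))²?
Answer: 9604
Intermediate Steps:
I = -80 (I = -8*(-16 - 1*(-26)) = -8*(-16 + 26) = -8*10 = -80)
(121 + (I - (-39 - 18)))² = (121 + (-80 - (-39 - 18)))² = (121 + (-80 - 1*(-57)))² = (121 + (-80 + 57))² = (121 - 23)² = 98² = 9604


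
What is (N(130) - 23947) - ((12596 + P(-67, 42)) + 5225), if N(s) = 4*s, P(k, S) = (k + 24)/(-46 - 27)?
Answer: -3011147/73 ≈ -41249.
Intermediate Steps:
P(k, S) = -24/73 - k/73 (P(k, S) = (24 + k)/(-73) = (24 + k)*(-1/73) = -24/73 - k/73)
(N(130) - 23947) - ((12596 + P(-67, 42)) + 5225) = (4*130 - 23947) - ((12596 + (-24/73 - 1/73*(-67))) + 5225) = (520 - 23947) - ((12596 + (-24/73 + 67/73)) + 5225) = -23427 - ((12596 + 43/73) + 5225) = -23427 - (919551/73 + 5225) = -23427 - 1*1300976/73 = -23427 - 1300976/73 = -3011147/73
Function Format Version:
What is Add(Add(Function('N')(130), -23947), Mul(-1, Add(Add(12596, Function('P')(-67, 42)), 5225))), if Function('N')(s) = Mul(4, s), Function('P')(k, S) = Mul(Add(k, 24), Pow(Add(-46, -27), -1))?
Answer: Rational(-3011147, 73) ≈ -41249.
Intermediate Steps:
Function('P')(k, S) = Add(Rational(-24, 73), Mul(Rational(-1, 73), k)) (Function('P')(k, S) = Mul(Add(24, k), Pow(-73, -1)) = Mul(Add(24, k), Rational(-1, 73)) = Add(Rational(-24, 73), Mul(Rational(-1, 73), k)))
Add(Add(Function('N')(130), -23947), Mul(-1, Add(Add(12596, Function('P')(-67, 42)), 5225))) = Add(Add(Mul(4, 130), -23947), Mul(-1, Add(Add(12596, Add(Rational(-24, 73), Mul(Rational(-1, 73), -67))), 5225))) = Add(Add(520, -23947), Mul(-1, Add(Add(12596, Add(Rational(-24, 73), Rational(67, 73))), 5225))) = Add(-23427, Mul(-1, Add(Add(12596, Rational(43, 73)), 5225))) = Add(-23427, Mul(-1, Add(Rational(919551, 73), 5225))) = Add(-23427, Mul(-1, Rational(1300976, 73))) = Add(-23427, Rational(-1300976, 73)) = Rational(-3011147, 73)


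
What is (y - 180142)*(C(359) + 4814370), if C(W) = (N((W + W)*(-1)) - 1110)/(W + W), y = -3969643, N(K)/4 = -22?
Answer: -7172315061630335/359 ≈ -1.9979e+13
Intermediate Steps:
N(K) = -88 (N(K) = 4*(-22) = -88)
C(W) = -599/W (C(W) = (-88 - 1110)/(W + W) = -1198*1/(2*W) = -599/W)
(y - 180142)*(C(359) + 4814370) = (-3969643 - 180142)*(-599/359 + 4814370) = -4149785*(-599*1/359 + 4814370) = -4149785*(-599/359 + 4814370) = -4149785*1728358231/359 = -7172315061630335/359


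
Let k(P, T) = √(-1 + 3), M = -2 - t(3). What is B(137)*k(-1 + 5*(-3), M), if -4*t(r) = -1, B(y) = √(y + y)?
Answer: 2*√137 ≈ 23.409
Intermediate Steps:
B(y) = √2*√y (B(y) = √(2*y) = √2*√y)
t(r) = ¼ (t(r) = -¼*(-1) = ¼)
M = -9/4 (M = -2 - 1*¼ = -2 - ¼ = -9/4 ≈ -2.2500)
k(P, T) = √2
B(137)*k(-1 + 5*(-3), M) = (√2*√137)*√2 = √274*√2 = 2*√137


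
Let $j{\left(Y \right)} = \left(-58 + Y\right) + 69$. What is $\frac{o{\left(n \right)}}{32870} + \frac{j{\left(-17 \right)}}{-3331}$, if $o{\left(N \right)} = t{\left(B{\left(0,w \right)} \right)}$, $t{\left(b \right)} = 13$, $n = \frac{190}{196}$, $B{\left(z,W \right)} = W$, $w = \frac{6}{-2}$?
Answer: $\frac{240523}{109489970} \approx 0.0021968$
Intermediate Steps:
$w = -3$ ($w = 6 \left(- \frac{1}{2}\right) = -3$)
$n = \frac{95}{98}$ ($n = 190 \cdot \frac{1}{196} = \frac{95}{98} \approx 0.96939$)
$j{\left(Y \right)} = 11 + Y$
$o{\left(N \right)} = 13$
$\frac{o{\left(n \right)}}{32870} + \frac{j{\left(-17 \right)}}{-3331} = \frac{13}{32870} + \frac{11 - 17}{-3331} = 13 \cdot \frac{1}{32870} - - \frac{6}{3331} = \frac{13}{32870} + \frac{6}{3331} = \frac{240523}{109489970}$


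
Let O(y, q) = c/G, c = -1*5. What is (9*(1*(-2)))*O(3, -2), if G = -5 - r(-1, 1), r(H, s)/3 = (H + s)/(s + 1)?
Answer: -18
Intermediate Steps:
r(H, s) = 3*(H + s)/(1 + s) (r(H, s) = 3*((H + s)/(s + 1)) = 3*((H + s)/(1 + s)) = 3*(H + s)/(1 + s))
c = -5
G = -5 (G = -5 - 3*(-1 + 1)/(1 + 1) = -5 - 3*0/2 = -5 - 1*0 = -5 + 0 = -5)
O(y, q) = 1 (O(y, q) = -5/(-5) = -5*(-⅕) = 1)
(9*(1*(-2)))*O(3, -2) = (9*(1*(-2)))*1 = (9*(-2))*1 = -18*1 = -18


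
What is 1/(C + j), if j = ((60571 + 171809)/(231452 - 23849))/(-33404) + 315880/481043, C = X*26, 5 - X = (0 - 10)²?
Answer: -92664523875231/228820528317483175 ≈ -0.00040497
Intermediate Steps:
X = -95 (X = 5 - (0 - 10)² = 5 - 1*(-10)² = 5 - 1*100 = 5 - 100 = -95)
C = -2470 (C = -95*26 = -2470)
j = 60845654337395/92664523875231 (j = (232380/207603)*(-1/33404) + 315880*(1/481043) = (232380*(1/207603))*(-1/33404) + 315880/481043 = (25820/23067)*(-1/33404) + 315880/481043 = -6455/192632517 + 315880/481043 = 60845654337395/92664523875231 ≈ 0.65662)
1/(C + j) = 1/(-2470 + 60845654337395/92664523875231) = 1/(-228820528317483175/92664523875231) = -92664523875231/228820528317483175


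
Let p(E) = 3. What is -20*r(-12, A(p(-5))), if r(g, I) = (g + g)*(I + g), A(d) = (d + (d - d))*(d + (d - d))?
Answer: -1440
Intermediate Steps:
A(d) = d² (A(d) = (d + 0)*(d + 0) = d*d = d²)
r(g, I) = 2*g*(I + g) (r(g, I) = (2*g)*(I + g) = 2*g*(I + g))
-20*r(-12, A(p(-5))) = -40*(-12)*(3² - 12) = -40*(-12)*(9 - 12) = -40*(-12)*(-3) = -20*72 = -1440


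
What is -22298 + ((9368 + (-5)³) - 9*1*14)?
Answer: -13181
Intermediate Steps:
-22298 + ((9368 + (-5)³) - 9*1*14) = -22298 + ((9368 - 125) - 9*14) = -22298 + (9243 - 126) = -22298 + 9117 = -13181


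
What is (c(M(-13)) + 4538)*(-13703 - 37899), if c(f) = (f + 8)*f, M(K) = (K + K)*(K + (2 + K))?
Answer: -20584347412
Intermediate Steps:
M(K) = 2*K*(2 + 2*K) (M(K) = (2*K)*(2 + 2*K) = 2*K*(2 + 2*K))
c(f) = f*(8 + f) (c(f) = (8 + f)*f = f*(8 + f))
(c(M(-13)) + 4538)*(-13703 - 37899) = ((4*(-13)*(1 - 13))*(8 + 4*(-13)*(1 - 13)) + 4538)*(-13703 - 37899) = ((4*(-13)*(-12))*(8 + 4*(-13)*(-12)) + 4538)*(-51602) = (624*(8 + 624) + 4538)*(-51602) = (624*632 + 4538)*(-51602) = (394368 + 4538)*(-51602) = 398906*(-51602) = -20584347412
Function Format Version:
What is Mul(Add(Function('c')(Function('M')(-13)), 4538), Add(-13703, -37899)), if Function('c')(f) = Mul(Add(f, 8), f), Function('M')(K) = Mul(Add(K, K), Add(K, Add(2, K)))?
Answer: -20584347412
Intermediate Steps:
Function('M')(K) = Mul(2, K, Add(2, Mul(2, K))) (Function('M')(K) = Mul(Mul(2, K), Add(2, Mul(2, K))) = Mul(2, K, Add(2, Mul(2, K))))
Function('c')(f) = Mul(f, Add(8, f)) (Function('c')(f) = Mul(Add(8, f), f) = Mul(f, Add(8, f)))
Mul(Add(Function('c')(Function('M')(-13)), 4538), Add(-13703, -37899)) = Mul(Add(Mul(Mul(4, -13, Add(1, -13)), Add(8, Mul(4, -13, Add(1, -13)))), 4538), Add(-13703, -37899)) = Mul(Add(Mul(Mul(4, -13, -12), Add(8, Mul(4, -13, -12))), 4538), -51602) = Mul(Add(Mul(624, Add(8, 624)), 4538), -51602) = Mul(Add(Mul(624, 632), 4538), -51602) = Mul(Add(394368, 4538), -51602) = Mul(398906, -51602) = -20584347412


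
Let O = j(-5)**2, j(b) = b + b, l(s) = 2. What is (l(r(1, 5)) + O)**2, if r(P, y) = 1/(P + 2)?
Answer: 10404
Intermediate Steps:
r(P, y) = 1/(2 + P)
j(b) = 2*b
O = 100 (O = (2*(-5))**2 = (-10)**2 = 100)
(l(r(1, 5)) + O)**2 = (2 + 100)**2 = 102**2 = 10404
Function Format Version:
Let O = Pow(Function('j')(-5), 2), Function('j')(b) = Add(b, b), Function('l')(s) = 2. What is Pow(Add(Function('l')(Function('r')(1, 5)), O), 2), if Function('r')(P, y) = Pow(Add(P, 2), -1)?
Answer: 10404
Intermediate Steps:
Function('r')(P, y) = Pow(Add(2, P), -1)
Function('j')(b) = Mul(2, b)
O = 100 (O = Pow(Mul(2, -5), 2) = Pow(-10, 2) = 100)
Pow(Add(Function('l')(Function('r')(1, 5)), O), 2) = Pow(Add(2, 100), 2) = Pow(102, 2) = 10404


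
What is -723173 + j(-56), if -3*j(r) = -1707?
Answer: -722604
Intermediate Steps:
j(r) = 569 (j(r) = -1/3*(-1707) = 569)
-723173 + j(-56) = -723173 + 569 = -722604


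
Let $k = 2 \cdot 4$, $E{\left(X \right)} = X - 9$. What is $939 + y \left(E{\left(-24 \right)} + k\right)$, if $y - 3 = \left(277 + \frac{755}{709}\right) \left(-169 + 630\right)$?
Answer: $- \frac{2271518124}{709} \approx -3.2038 \cdot 10^{6}$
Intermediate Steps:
$E{\left(X \right)} = -9 + X$
$y = \frac{90887355}{709}$ ($y = 3 + \left(277 + \frac{755}{709}\right) \left(-169 + 630\right) = 3 + \left(277 + 755 \cdot \frac{1}{709}\right) 461 = 3 + \left(277 + \frac{755}{709}\right) 461 = 3 + \frac{197148}{709} \cdot 461 = 3 + \frac{90885228}{709} = \frac{90887355}{709} \approx 1.2819 \cdot 10^{5}$)
$k = 8$
$939 + y \left(E{\left(-24 \right)} + k\right) = 939 + \frac{90887355 \left(\left(-9 - 24\right) + 8\right)}{709} = 939 + \frac{90887355 \left(-33 + 8\right)}{709} = 939 + \frac{90887355}{709} \left(-25\right) = 939 - \frac{2272183875}{709} = - \frac{2271518124}{709}$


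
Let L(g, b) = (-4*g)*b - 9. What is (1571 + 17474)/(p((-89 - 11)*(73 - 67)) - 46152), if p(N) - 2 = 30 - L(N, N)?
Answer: 19045/1393889 ≈ 0.013663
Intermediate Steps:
L(g, b) = -9 - 4*b*g (L(g, b) = -4*b*g - 9 = -9 - 4*b*g)
p(N) = 41 + 4*N² (p(N) = 2 + (30 - (-9 - 4*N*N)) = 2 + (30 - (-9 - 4*N²)) = 2 + (30 + (9 + 4*N²)) = 2 + (39 + 4*N²) = 41 + 4*N²)
(1571 + 17474)/(p((-89 - 11)*(73 - 67)) - 46152) = (1571 + 17474)/((41 + 4*((-89 - 11)*(73 - 67))²) - 46152) = 19045/((41 + 4*(-100*6)²) - 46152) = 19045/((41 + 4*(-600)²) - 46152) = 19045/((41 + 4*360000) - 46152) = 19045/((41 + 1440000) - 46152) = 19045/(1440041 - 46152) = 19045/1393889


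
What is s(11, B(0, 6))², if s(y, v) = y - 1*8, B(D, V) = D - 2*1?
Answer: 9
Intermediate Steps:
B(D, V) = -2 + D (B(D, V) = D - 2 = -2 + D)
s(y, v) = -8 + y (s(y, v) = y - 8 = -8 + y)
s(11, B(0, 6))² = (-8 + 11)² = 3² = 9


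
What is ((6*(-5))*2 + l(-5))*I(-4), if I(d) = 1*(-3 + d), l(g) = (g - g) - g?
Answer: 385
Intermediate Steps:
l(g) = -g (l(g) = 0 - g = -g)
I(d) = -3 + d
((6*(-5))*2 + l(-5))*I(-4) = ((6*(-5))*2 - 1*(-5))*(-3 - 4) = (-30*2 + 5)*(-7) = (-60 + 5)*(-7) = -55*(-7) = 385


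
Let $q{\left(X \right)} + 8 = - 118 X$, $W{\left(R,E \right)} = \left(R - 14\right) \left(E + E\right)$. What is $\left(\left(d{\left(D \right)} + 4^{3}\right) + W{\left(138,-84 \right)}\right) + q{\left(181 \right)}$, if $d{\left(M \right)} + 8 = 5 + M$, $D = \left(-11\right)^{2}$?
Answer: $-42016$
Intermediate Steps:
$W{\left(R,E \right)} = 2 E \left(-14 + R\right)$ ($W{\left(R,E \right)} = \left(-14 + R\right) 2 E = 2 E \left(-14 + R\right)$)
$D = 121$
$q{\left(X \right)} = -8 - 118 X$
$d{\left(M \right)} = -3 + M$ ($d{\left(M \right)} = -8 + \left(5 + M\right) = -3 + M$)
$\left(\left(d{\left(D \right)} + 4^{3}\right) + W{\left(138,-84 \right)}\right) + q{\left(181 \right)} = \left(\left(\left(-3 + 121\right) + 4^{3}\right) + 2 \left(-84\right) \left(-14 + 138\right)\right) - 21366 = \left(\left(118 + 64\right) + 2 \left(-84\right) 124\right) - 21366 = \left(182 - 20832\right) - 21366 = -20650 - 21366 = -42016$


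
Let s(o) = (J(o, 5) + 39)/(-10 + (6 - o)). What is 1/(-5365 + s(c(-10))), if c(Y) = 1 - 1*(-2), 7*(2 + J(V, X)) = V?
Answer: -49/263147 ≈ -0.00018621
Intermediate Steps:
J(V, X) = -2 + V/7
c(Y) = 3 (c(Y) = 1 + 2 = 3)
s(o) = (37 + o/7)/(-4 - o) (s(o) = ((-2 + o/7) + 39)/(-10 + (6 - o)) = (37 + o/7)/(-4 - o))
1/(-5365 + s(c(-10))) = 1/(-5365 + (-259 - 1*3)/(7*(4 + 3))) = 1/(-5365 + (1/7)*(-259 - 3)/7) = 1/(-5365 + (1/7)*(1/7)*(-262)) = 1/(-5365 - 262/49) = 1/(-263147/49) = -49/263147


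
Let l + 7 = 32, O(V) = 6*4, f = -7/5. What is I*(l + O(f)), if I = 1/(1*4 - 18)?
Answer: -7/2 ≈ -3.5000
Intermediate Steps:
f = -7/5 (f = -7*⅕ = -7/5 ≈ -1.4000)
O(V) = 24
l = 25 (l = -7 + 32 = 25)
I = -1/14 (I = 1/(4 - 18) = 1/(-14) = -1/14 ≈ -0.071429)
I*(l + O(f)) = -(25 + 24)/14 = -1/14*49 = -7/2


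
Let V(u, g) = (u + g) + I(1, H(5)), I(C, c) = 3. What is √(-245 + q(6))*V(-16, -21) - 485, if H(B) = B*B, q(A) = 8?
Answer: -485 - 34*I*√237 ≈ -485.0 - 523.42*I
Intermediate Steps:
H(B) = B²
V(u, g) = 3 + g + u (V(u, g) = (u + g) + 3 = (g + u) + 3 = 3 + g + u)
√(-245 + q(6))*V(-16, -21) - 485 = √(-245 + 8)*(3 - 21 - 16) - 485 = √(-237)*(-34) - 485 = (I*√237)*(-34) - 485 = -34*I*√237 - 485 = -485 - 34*I*√237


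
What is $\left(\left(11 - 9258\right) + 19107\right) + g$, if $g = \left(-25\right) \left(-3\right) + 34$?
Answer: $9969$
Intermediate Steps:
$g = 109$ ($g = 75 + 34 = 109$)
$\left(\left(11 - 9258\right) + 19107\right) + g = \left(\left(11 - 9258\right) + 19107\right) + 109 = \left(-9247 + 19107\right) + 109 = 9860 + 109 = 9969$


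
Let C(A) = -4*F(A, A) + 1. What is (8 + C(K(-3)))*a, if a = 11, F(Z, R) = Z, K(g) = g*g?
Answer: -297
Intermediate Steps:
K(g) = g**2
C(A) = 1 - 4*A (C(A) = -4*A + 1 = 1 - 4*A)
(8 + C(K(-3)))*a = (8 + (1 - 4*(-3)**2))*11 = (8 + (1 - 4*9))*11 = (8 + (1 - 36))*11 = (8 - 35)*11 = -27*11 = -297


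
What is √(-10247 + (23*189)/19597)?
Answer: 4*I*√245949836054/19597 ≈ 101.23*I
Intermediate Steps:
√(-10247 + (23*189)/19597) = √(-10247 + 4347*(1/19597)) = √(-10247 + 4347/19597) = √(-200806112/19597) = 4*I*√245949836054/19597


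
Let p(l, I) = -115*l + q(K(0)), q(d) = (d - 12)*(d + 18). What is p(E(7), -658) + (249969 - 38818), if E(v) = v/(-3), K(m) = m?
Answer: 633610/3 ≈ 2.1120e+5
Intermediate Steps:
E(v) = -v/3 (E(v) = v*(-⅓) = -v/3)
q(d) = (-12 + d)*(18 + d)
p(l, I) = -216 - 115*l (p(l, I) = -115*l + (-216 + 0² + 6*0) = -115*l + (-216 + 0 + 0) = -115*l - 216 = -216 - 115*l)
p(E(7), -658) + (249969 - 38818) = (-216 - (-115)*7/3) + (249969 - 38818) = (-216 - 115*(-7/3)) + 211151 = (-216 + 805/3) + 211151 = 157/3 + 211151 = 633610/3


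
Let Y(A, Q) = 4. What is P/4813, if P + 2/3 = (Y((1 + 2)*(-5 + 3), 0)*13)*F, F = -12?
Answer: -1874/14439 ≈ -0.12979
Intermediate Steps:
P = -1874/3 (P = -2/3 + (4*13)*(-12) = -2/3 + 52*(-12) = -2/3 - 624 = -1874/3 ≈ -624.67)
P/4813 = -1874/3/4813 = -1874/3*1/4813 = -1874/14439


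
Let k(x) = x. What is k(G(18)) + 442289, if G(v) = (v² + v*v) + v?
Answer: 442955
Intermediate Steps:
G(v) = v + 2*v² (G(v) = (v² + v²) + v = 2*v² + v = v + 2*v²)
k(G(18)) + 442289 = 18*(1 + 2*18) + 442289 = 18*(1 + 36) + 442289 = 18*37 + 442289 = 666 + 442289 = 442955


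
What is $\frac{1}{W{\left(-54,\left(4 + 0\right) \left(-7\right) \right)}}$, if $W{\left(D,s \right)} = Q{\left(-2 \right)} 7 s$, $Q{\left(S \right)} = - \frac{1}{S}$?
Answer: $- \frac{1}{98} \approx -0.010204$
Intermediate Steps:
$W{\left(D,s \right)} = \frac{7 s}{2}$ ($W{\left(D,s \right)} = - \frac{1}{-2} \cdot 7 s = \left(-1\right) \left(- \frac{1}{2}\right) 7 s = \frac{1}{2} \cdot 7 s = \frac{7 s}{2}$)
$\frac{1}{W{\left(-54,\left(4 + 0\right) \left(-7\right) \right)}} = \frac{1}{\frac{7}{2} \left(4 + 0\right) \left(-7\right)} = \frac{1}{\frac{7}{2} \cdot 4 \left(-7\right)} = \frac{1}{\frac{7}{2} \left(-28\right)} = \frac{1}{-98} = - \frac{1}{98}$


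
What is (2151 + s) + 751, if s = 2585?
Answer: 5487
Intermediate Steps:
(2151 + s) + 751 = (2151 + 2585) + 751 = 4736 + 751 = 5487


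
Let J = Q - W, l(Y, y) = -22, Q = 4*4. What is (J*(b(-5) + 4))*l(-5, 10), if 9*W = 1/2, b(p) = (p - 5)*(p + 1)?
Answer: -138908/9 ≈ -15434.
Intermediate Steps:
b(p) = (1 + p)*(-5 + p) (b(p) = (-5 + p)*(1 + p) = (1 + p)*(-5 + p))
Q = 16
W = 1/18 (W = (1/9)/2 = (1/9)*(1/2) = 1/18 ≈ 0.055556)
J = 287/18 (J = 16 - 1*1/18 = 16 - 1/18 = 287/18 ≈ 15.944)
(J*(b(-5) + 4))*l(-5, 10) = (287*((-5 + (-5)**2 - 4*(-5)) + 4)/18)*(-22) = (287*((-5 + 25 + 20) + 4)/18)*(-22) = (287*(40 + 4)/18)*(-22) = ((287/18)*44)*(-22) = (6314/9)*(-22) = -138908/9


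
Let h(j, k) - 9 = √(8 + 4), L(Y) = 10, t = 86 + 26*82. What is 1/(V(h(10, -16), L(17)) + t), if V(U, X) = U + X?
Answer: 2237/5004157 - 2*√3/5004157 ≈ 0.00044634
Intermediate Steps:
t = 2218 (t = 86 + 2132 = 2218)
h(j, k) = 9 + 2*√3 (h(j, k) = 9 + √(8 + 4) = 9 + √12 = 9 + 2*√3)
1/(V(h(10, -16), L(17)) + t) = 1/(((9 + 2*√3) + 10) + 2218) = 1/((19 + 2*√3) + 2218) = 1/(2237 + 2*√3)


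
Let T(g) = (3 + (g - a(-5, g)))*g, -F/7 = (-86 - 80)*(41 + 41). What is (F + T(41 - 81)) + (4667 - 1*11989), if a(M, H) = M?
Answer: 89242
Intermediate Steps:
F = 95284 (F = -7*(-86 - 80)*(41 + 41) = -(-1162)*82 = -7*(-13612) = 95284)
T(g) = g*(8 + g) (T(g) = (3 + (g - 1*(-5)))*g = (3 + (g + 5))*g = (3 + (5 + g))*g = (8 + g)*g = g*(8 + g))
(F + T(41 - 81)) + (4667 - 1*11989) = (95284 + (41 - 81)*(8 + (41 - 81))) + (4667 - 1*11989) = (95284 - 40*(8 - 40)) + (4667 - 11989) = (95284 - 40*(-32)) - 7322 = (95284 + 1280) - 7322 = 96564 - 7322 = 89242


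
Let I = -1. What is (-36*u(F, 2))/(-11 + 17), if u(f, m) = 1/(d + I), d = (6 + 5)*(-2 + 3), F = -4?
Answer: -⅗ ≈ -0.60000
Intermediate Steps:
d = 11 (d = 11*1 = 11)
u(f, m) = ⅒ (u(f, m) = 1/(11 - 1) = 1/10 = ⅒)
(-36*u(F, 2))/(-11 + 17) = (-36*⅒)/(-11 + 17) = -18/5/6 = -18/5*⅙ = -⅗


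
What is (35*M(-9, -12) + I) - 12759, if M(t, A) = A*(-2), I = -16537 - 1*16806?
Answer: -45262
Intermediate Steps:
I = -33343 (I = -16537 - 16806 = -33343)
M(t, A) = -2*A
(35*M(-9, -12) + I) - 12759 = (35*(-2*(-12)) - 33343) - 12759 = (35*24 - 33343) - 12759 = (840 - 33343) - 12759 = -32503 - 12759 = -45262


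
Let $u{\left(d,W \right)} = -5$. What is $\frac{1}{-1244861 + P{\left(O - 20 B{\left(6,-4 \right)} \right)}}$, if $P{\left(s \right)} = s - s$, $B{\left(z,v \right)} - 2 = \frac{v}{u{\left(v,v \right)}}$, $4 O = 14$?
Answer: $- \frac{1}{1244861} \approx -8.033 \cdot 10^{-7}$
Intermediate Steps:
$O = \frac{7}{2}$ ($O = \frac{1}{4} \cdot 14 = \frac{7}{2} \approx 3.5$)
$B{\left(z,v \right)} = 2 - \frac{v}{5}$ ($B{\left(z,v \right)} = 2 + \frac{v}{-5} = 2 + v \left(- \frac{1}{5}\right) = 2 - \frac{v}{5}$)
$P{\left(s \right)} = 0$
$\frac{1}{-1244861 + P{\left(O - 20 B{\left(6,-4 \right)} \right)}} = \frac{1}{-1244861 + 0} = \frac{1}{-1244861} = - \frac{1}{1244861}$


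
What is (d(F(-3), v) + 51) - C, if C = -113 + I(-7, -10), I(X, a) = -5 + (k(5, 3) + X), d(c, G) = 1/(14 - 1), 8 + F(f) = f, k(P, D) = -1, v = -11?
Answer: 2302/13 ≈ 177.08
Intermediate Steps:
F(f) = -8 + f
d(c, G) = 1/13
I(X, a) = -6 + X (I(X, a) = -5 + (-1 + X) = -6 + X)
C = -126 (C = -113 + (-6 - 7) = -113 - 13 = -126)
(d(F(-3), v) + 51) - C = (1/13 + 51) - 1*(-126) = 664/13 + 126 = 2302/13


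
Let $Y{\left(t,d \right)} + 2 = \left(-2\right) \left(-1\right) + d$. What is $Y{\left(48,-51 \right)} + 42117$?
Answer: $42066$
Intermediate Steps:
$Y{\left(t,d \right)} = d$ ($Y{\left(t,d \right)} = -2 + \left(\left(-2\right) \left(-1\right) + d\right) = -2 + \left(2 + d\right) = d$)
$Y{\left(48,-51 \right)} + 42117 = -51 + 42117 = 42066$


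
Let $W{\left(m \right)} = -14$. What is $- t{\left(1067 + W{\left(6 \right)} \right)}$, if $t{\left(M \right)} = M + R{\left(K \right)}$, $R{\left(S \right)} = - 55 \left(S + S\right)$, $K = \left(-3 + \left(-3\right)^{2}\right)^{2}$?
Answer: $2907$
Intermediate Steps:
$K = 36$ ($K = \left(-3 + 9\right)^{2} = 6^{2} = 36$)
$R{\left(S \right)} = - 110 S$ ($R{\left(S \right)} = - 55 \cdot 2 S = - 110 S$)
$t{\left(M \right)} = -3960 + M$ ($t{\left(M \right)} = M - 3960 = -3960 + M$)
$- t{\left(1067 + W{\left(6 \right)} \right)} = - (-3960 + \left(1067 - 14\right)) = - (-3960 + 1053) = \left(-1\right) \left(-2907\right) = 2907$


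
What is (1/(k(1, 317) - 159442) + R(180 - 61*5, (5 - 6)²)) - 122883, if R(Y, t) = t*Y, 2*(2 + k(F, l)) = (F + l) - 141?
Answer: -39204002690/318711 ≈ -1.2301e+5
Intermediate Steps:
k(F, l) = -145/2 + F/2 + l/2 (k(F, l) = -2 + ((F + l) - 141)/2 = -2 + (-141 + F + l)/2 = -2 + (-141/2 + F/2 + l/2) = -145/2 + F/2 + l/2)
R(Y, t) = Y*t
(1/(k(1, 317) - 159442) + R(180 - 61*5, (5 - 6)²)) - 122883 = (1/((-145/2 + (½)*1 + (½)*317) - 159442) + (180 - 61*5)*(5 - 6)²) - 122883 = (1/((-145/2 + ½ + 317/2) - 159442) + (180 - 1*305)*(-1)²) - 122883 = (1/(173/2 - 159442) + (180 - 305)*1) - 122883 = (1/(-318711/2) - 125*1) - 122883 = (-2/318711 - 125) - 122883 = -39838877/318711 - 122883 = -39204002690/318711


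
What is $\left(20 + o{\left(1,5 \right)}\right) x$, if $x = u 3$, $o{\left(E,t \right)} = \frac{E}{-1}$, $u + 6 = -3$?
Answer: $-513$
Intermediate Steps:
$u = -9$ ($u = -6 - 3 = -9$)
$o{\left(E,t \right)} = - E$ ($o{\left(E,t \right)} = E \left(-1\right) = - E$)
$x = -27$ ($x = \left(-9\right) 3 = -27$)
$\left(20 + o{\left(1,5 \right)}\right) x = \left(20 - 1\right) \left(-27\right) = 19 \left(-27\right) = -513$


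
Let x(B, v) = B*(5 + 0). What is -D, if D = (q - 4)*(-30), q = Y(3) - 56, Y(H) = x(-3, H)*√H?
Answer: -1800 - 450*√3 ≈ -2579.4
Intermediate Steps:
x(B, v) = 5*B (x(B, v) = B*5 = 5*B)
Y(H) = -15*√H (Y(H) = (5*(-3))*√H = -15*√H)
q = -56 - 15*√3 (q = -15*√3 - 56 = -56 - 15*√3 ≈ -81.981)
D = 1800 + 450*√3 (D = ((-56 - 15*√3) - 4)*(-30) = (-60 - 15*√3)*(-30) = 1800 + 450*√3 ≈ 2579.4)
-D = -(1800 + 450*√3) = -1800 - 450*√3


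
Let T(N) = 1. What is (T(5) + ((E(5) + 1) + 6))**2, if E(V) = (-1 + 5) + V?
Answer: 289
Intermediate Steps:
E(V) = 4 + V
(T(5) + ((E(5) + 1) + 6))**2 = (1 + (((4 + 5) + 1) + 6))**2 = (1 + ((9 + 1) + 6))**2 = (1 + (10 + 6))**2 = (1 + 16)**2 = 17**2 = 289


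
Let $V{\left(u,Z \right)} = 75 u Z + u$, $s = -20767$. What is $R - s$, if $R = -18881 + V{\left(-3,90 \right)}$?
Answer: $-18367$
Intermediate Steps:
$V{\left(u,Z \right)} = u + 75 Z u$ ($V{\left(u,Z \right)} = 75 Z u + u = u + 75 Z u$)
$R = -39134$ ($R = -18881 - 3 \left(1 + 75 \cdot 90\right) = -18881 - 3 \left(1 + 6750\right) = -18881 - 20253 = -39134$)
$R - s = -39134 - -20767 = -39134 + 20767 = -18367$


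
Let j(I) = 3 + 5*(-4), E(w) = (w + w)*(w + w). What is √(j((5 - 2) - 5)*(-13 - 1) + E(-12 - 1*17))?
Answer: √3602 ≈ 60.017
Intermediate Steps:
E(w) = 4*w² (E(w) = (2*w)*(2*w) = 4*w²)
j(I) = -17 (j(I) = 3 - 20 = -17)
√(j((5 - 2) - 5)*(-13 - 1) + E(-12 - 1*17)) = √(-17*(-13 - 1) + 4*(-12 - 1*17)²) = √(-17*(-14) + 4*(-12 - 17)²) = √(238 + 4*(-29)²) = √(238 + 4*841) = √(238 + 3364) = √3602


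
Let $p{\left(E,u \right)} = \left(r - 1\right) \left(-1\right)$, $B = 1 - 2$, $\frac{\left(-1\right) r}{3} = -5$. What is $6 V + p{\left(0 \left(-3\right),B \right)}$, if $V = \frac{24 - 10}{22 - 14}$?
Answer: $- \frac{7}{2} \approx -3.5$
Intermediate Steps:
$r = 15$ ($r = \left(-3\right) \left(-5\right) = 15$)
$V = \frac{7}{4}$ ($V = \frac{14}{8} = 14 \cdot \frac{1}{8} = \frac{7}{4} \approx 1.75$)
$B = -1$ ($B = 1 - 2 = -1$)
$p{\left(E,u \right)} = -14$ ($p{\left(E,u \right)} = \left(15 - 1\right) \left(-1\right) = 14 \left(-1\right) = -14$)
$6 V + p{\left(0 \left(-3\right),B \right)} = 6 \cdot \frac{7}{4} - 14 = \frac{21}{2} - 14 = - \frac{7}{2}$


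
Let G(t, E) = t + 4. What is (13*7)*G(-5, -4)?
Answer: -91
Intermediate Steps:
G(t, E) = 4 + t
(13*7)*G(-5, -4) = (13*7)*(4 - 5) = 91*(-1) = -91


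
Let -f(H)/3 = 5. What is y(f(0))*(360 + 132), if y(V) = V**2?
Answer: 110700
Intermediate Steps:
f(H) = -15 (f(H) = -3*5 = -15)
y(f(0))*(360 + 132) = (-15)**2*(360 + 132) = 225*492 = 110700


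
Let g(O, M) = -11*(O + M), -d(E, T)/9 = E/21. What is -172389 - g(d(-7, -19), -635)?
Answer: -179341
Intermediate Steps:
d(E, T) = -3*E/7 (d(E, T) = -9*E/21 = -3*E/7)
g(O, M) = -11*M - 11*O (g(O, M) = -11*(M + O) = -11*M - 11*O)
-172389 - g(d(-7, -19), -635) = -172389 - (-11*(-635) - (-33)*(-7)/7) = -172389 - (6985 - 11*3) = -172389 - (6985 - 33) = -172389 - 1*6952 = -172389 - 6952 = -179341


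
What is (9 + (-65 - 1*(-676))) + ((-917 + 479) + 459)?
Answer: 641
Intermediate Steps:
(9 + (-65 - 1*(-676))) + ((-917 + 479) + 459) = (9 + (-65 + 676)) + (-438 + 459) = (9 + 611) + 21 = 620 + 21 = 641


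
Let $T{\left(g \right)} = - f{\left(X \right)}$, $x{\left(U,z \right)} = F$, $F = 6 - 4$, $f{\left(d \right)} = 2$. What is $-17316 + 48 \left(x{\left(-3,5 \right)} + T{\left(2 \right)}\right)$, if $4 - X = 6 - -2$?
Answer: $-17316$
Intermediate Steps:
$X = -4$ ($X = 4 - \left(6 - -2\right) = 4 - \left(6 + 2\right) = 4 - 8 = -4$)
$F = 2$
$x{\left(U,z \right)} = 2$
$T{\left(g \right)} = -2$ ($T{\left(g \right)} = \left(-1\right) 2 = -2$)
$-17316 + 48 \left(x{\left(-3,5 \right)} + T{\left(2 \right)}\right) = -17316 + 48 \left(2 - 2\right) = -17316 + 48 \cdot 0 = -17316 + 0 = -17316$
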